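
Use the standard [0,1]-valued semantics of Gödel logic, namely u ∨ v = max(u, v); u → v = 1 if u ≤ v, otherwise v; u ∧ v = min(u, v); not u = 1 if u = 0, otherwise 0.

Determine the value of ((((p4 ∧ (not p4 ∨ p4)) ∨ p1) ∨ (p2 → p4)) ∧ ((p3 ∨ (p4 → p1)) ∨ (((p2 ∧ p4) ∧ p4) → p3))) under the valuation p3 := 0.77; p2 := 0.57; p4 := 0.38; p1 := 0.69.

0.69

not p4: Gödel ¬ of 0.38 = 0 (operand ≠ 0)
(not p4 ∨ p4) = max(0, 0.38) = 0.38
(p4 ∧ (not p4 ∨ p4)) = min(0.38, 0.38) = 0.38
((p4 ∧ (not p4 ∨ p4)) ∨ p1) = max(0.38, 0.69) = 0.69
(p2 → p4): 0.57 > 0.38, so result = 0.38
(((p4 ∧ (not p4 ∨ p4)) ∨ p1) ∨ (p2 → p4)) = max(0.69, 0.38) = 0.69
(p4 → p1): 0.38 ≤ 0.69, so result = 1
(p3 ∨ (p4 → p1)) = max(0.77, 1) = 1
(p2 ∧ p4) = min(0.57, 0.38) = 0.38
((p2 ∧ p4) ∧ p4) = min(0.38, 0.38) = 0.38
(((p2 ∧ p4) ∧ p4) → p3): 0.38 ≤ 0.77, so result = 1
((p3 ∨ (p4 → p1)) ∨ (((p2 ∧ p4) ∧ p4) → p3)) = max(1, 1) = 1
((((p4 ∧ (not p4 ∨ p4)) ∨ p1) ∨ (p2 → p4)) ∧ ((p3 ∨ (p4 → p1)) ∨ (((p2 ∧ p4) ∧ p4) → p3))) = min(0.69, 1) = 0.69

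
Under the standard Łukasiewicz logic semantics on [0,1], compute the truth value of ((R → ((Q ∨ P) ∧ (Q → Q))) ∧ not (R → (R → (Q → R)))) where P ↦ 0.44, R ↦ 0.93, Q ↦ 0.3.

0.00

(Q ∨ P) = max(0.3, 0.44) = 0.44
(Q → Q): min(1, 1 − 0.3 + 0.3) = 1
((Q ∨ P) ∧ (Q → Q)) = min(0.44, 1) = 0.44
(R → ((Q ∨ P) ∧ (Q → Q))): min(1, 1 − 0.93 + 0.44) = 0.51
(Q → R): min(1, 1 − 0.3 + 0.93) = 1
(R → (Q → R)): min(1, 1 − 0.93 + 1) = 1
(R → (R → (Q → R))): min(1, 1 − 0.93 + 1) = 1
not (R → (R → (Q → R))): Łukasiewicz ¬ gives 1 − 1 = 0
((R → ((Q ∨ P) ∧ (Q → Q))) ∧ not (R → (R → (Q → R)))) = min(0.51, 0) = 0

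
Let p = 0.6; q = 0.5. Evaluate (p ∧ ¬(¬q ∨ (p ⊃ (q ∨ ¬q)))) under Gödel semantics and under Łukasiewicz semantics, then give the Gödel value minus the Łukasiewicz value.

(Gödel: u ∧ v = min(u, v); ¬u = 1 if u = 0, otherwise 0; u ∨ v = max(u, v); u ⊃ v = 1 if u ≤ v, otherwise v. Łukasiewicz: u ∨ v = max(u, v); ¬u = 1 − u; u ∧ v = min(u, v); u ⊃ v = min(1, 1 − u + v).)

Gödel evaluation:
  ¬q: Gödel ¬ of 0.5 = 0 (operand ≠ 0)
  ¬q: Gödel ¬ of 0.5 = 0 (operand ≠ 0)
  (q ∨ ¬q) = max(0.5, 0) = 0.5
  (p ⊃ (q ∨ ¬q)): 0.6 > 0.5, so result = 0.5
  (¬q ∨ (p ⊃ (q ∨ ¬q))) = max(0, 0.5) = 0.5
  ¬(¬q ∨ (p ⊃ (q ∨ ¬q))): Gödel ¬ of 0.5 = 0 (operand ≠ 0)
  (p ∧ ¬(¬q ∨ (p ⊃ (q ∨ ¬q)))) = min(0.6, 0) = 0
  Gödel value = 0
Łukasiewicz evaluation:
  ¬q: Łukasiewicz ¬ gives 1 − 0.5 = 0.5
  ¬q: Łukasiewicz ¬ gives 1 − 0.5 = 0.5
  (q ∨ ¬q) = max(0.5, 0.5) = 0.5
  (p ⊃ (q ∨ ¬q)): min(1, 1 − 0.6 + 0.5) = 0.9
  (¬q ∨ (p ⊃ (q ∨ ¬q))) = max(0.5, 0.9) = 0.9
  ¬(¬q ∨ (p ⊃ (q ∨ ¬q))): Łukasiewicz ¬ gives 1 − 0.9 = 0.1
  (p ∧ ¬(¬q ∨ (p ⊃ (q ∨ ¬q)))) = min(0.6, 0.1) = 0.1
  Łukasiewicz value = 0.1
Difference: 0 − 0.1 = -0.10

-0.10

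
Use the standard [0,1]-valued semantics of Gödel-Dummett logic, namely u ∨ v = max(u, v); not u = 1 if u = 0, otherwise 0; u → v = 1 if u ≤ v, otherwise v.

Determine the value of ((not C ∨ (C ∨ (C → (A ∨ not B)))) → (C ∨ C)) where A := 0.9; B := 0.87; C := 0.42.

0.42

not C: Gödel ¬ of 0.42 = 0 (operand ≠ 0)
not B: Gödel ¬ of 0.87 = 0 (operand ≠ 0)
(A ∨ not B) = max(0.9, 0) = 0.9
(C → (A ∨ not B)): 0.42 ≤ 0.9, so result = 1
(C ∨ (C → (A ∨ not B))) = max(0.42, 1) = 1
(not C ∨ (C ∨ (C → (A ∨ not B)))) = max(0, 1) = 1
(C ∨ C) = max(0.42, 0.42) = 0.42
((not C ∨ (C ∨ (C → (A ∨ not B)))) → (C ∨ C)): 1 > 0.42, so result = 0.42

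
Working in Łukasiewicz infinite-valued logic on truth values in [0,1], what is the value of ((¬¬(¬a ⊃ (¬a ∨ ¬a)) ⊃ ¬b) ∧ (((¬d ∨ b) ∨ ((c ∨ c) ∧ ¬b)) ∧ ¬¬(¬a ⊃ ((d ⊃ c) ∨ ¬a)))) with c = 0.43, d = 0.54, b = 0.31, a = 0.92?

¬a: Łukasiewicz ¬ gives 1 − 0.92 = 0.08
¬a: Łukasiewicz ¬ gives 1 − 0.92 = 0.08
¬a: Łukasiewicz ¬ gives 1 − 0.92 = 0.08
(¬a ∨ ¬a) = max(0.08, 0.08) = 0.08
(¬a ⊃ (¬a ∨ ¬a)): min(1, 1 − 0.08 + 0.08) = 1
¬(¬a ⊃ (¬a ∨ ¬a)): Łukasiewicz ¬ gives 1 − 1 = 0
¬¬(¬a ⊃ (¬a ∨ ¬a)): Łukasiewicz ¬ gives 1 − 0 = 1
¬b: Łukasiewicz ¬ gives 1 − 0.31 = 0.69
(¬¬(¬a ⊃ (¬a ∨ ¬a)) ⊃ ¬b): min(1, 1 − 1 + 0.69) = 0.69
¬d: Łukasiewicz ¬ gives 1 − 0.54 = 0.46
(¬d ∨ b) = max(0.46, 0.31) = 0.46
(c ∨ c) = max(0.43, 0.43) = 0.43
¬b: Łukasiewicz ¬ gives 1 − 0.31 = 0.69
((c ∨ c) ∧ ¬b) = min(0.43, 0.69) = 0.43
((¬d ∨ b) ∨ ((c ∨ c) ∧ ¬b)) = max(0.46, 0.43) = 0.46
¬a: Łukasiewicz ¬ gives 1 − 0.92 = 0.08
(d ⊃ c): min(1, 1 − 0.54 + 0.43) = 0.89
¬a: Łukasiewicz ¬ gives 1 − 0.92 = 0.08
((d ⊃ c) ∨ ¬a) = max(0.89, 0.08) = 0.89
(¬a ⊃ ((d ⊃ c) ∨ ¬a)): min(1, 1 − 0.08 + 0.89) = 1
¬(¬a ⊃ ((d ⊃ c) ∨ ¬a)): Łukasiewicz ¬ gives 1 − 1 = 0
¬¬(¬a ⊃ ((d ⊃ c) ∨ ¬a)): Łukasiewicz ¬ gives 1 − 0 = 1
(((¬d ∨ b) ∨ ((c ∨ c) ∧ ¬b)) ∧ ¬¬(¬a ⊃ ((d ⊃ c) ∨ ¬a))) = min(0.46, 1) = 0.46
((¬¬(¬a ⊃ (¬a ∨ ¬a)) ⊃ ¬b) ∧ (((¬d ∨ b) ∨ ((c ∨ c) ∧ ¬b)) ∧ ¬¬(¬a ⊃ ((d ⊃ c) ∨ ¬a)))) = min(0.69, 0.46) = 0.46

0.46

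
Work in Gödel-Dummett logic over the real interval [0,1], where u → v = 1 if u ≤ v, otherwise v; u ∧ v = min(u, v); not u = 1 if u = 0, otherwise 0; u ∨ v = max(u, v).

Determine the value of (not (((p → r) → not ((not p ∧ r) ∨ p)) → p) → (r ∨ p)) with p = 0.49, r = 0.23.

(p → r): 0.49 > 0.23, so result = 0.23
not p: Gödel ¬ of 0.49 = 0 (operand ≠ 0)
(not p ∧ r) = min(0, 0.23) = 0
((not p ∧ r) ∨ p) = max(0, 0.49) = 0.49
not ((not p ∧ r) ∨ p): Gödel ¬ of 0.49 = 0 (operand ≠ 0)
((p → r) → not ((not p ∧ r) ∨ p)): 0.23 > 0, so result = 0
(((p → r) → not ((not p ∧ r) ∨ p)) → p): 0 ≤ 0.49, so result = 1
not (((p → r) → not ((not p ∧ r) ∨ p)) → p): Gödel ¬ of 1 = 0 (operand ≠ 0)
(r ∨ p) = max(0.23, 0.49) = 0.49
(not (((p → r) → not ((not p ∧ r) ∨ p)) → p) → (r ∨ p)): 0 ≤ 0.49, so result = 1

1.00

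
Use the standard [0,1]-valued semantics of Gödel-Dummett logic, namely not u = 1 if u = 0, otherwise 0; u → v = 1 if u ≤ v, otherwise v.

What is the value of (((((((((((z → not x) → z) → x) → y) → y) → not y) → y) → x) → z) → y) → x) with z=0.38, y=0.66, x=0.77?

0.77

not x: Gödel ¬ of 0.77 = 0 (operand ≠ 0)
(z → not x): 0.38 > 0, so result = 0
((z → not x) → z): 0 ≤ 0.38, so result = 1
(((z → not x) → z) → x): 1 > 0.77, so result = 0.77
((((z → not x) → z) → x) → y): 0.77 > 0.66, so result = 0.66
(((((z → not x) → z) → x) → y) → y): 0.66 ≤ 0.66, so result = 1
not y: Gödel ¬ of 0.66 = 0 (operand ≠ 0)
((((((z → not x) → z) → x) → y) → y) → not y): 1 > 0, so result = 0
(((((((z → not x) → z) → x) → y) → y) → not y) → y): 0 ≤ 0.66, so result = 1
((((((((z → not x) → z) → x) → y) → y) → not y) → y) → x): 1 > 0.77, so result = 0.77
(((((((((z → not x) → z) → x) → y) → y) → not y) → y) → x) → z): 0.77 > 0.38, so result = 0.38
((((((((((z → not x) → z) → x) → y) → y) → not y) → y) → x) → z) → y): 0.38 ≤ 0.66, so result = 1
(((((((((((z → not x) → z) → x) → y) → y) → not y) → y) → x) → z) → y) → x): 1 > 0.77, so result = 0.77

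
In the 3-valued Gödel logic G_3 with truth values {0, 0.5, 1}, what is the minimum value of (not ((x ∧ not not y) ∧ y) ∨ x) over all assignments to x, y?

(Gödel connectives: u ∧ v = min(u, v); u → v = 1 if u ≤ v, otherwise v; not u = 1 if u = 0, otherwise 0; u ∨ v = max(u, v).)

0.50

The minimum is attained at x = 0.5, y = 0.5:
  not y: Gödel ¬ of 0.5 = 0 (operand ≠ 0)
  not not y: Gödel ¬ of 0 = 1 (operand is 0)
  (x ∧ not not y) = min(0.5, 1) = 0.5
  ((x ∧ not not y) ∧ y) = min(0.5, 0.5) = 0.5
  not ((x ∧ not not y) ∧ y): Gödel ¬ of 0.5 = 0 (operand ≠ 0)
  (not ((x ∧ not not y) ∧ y) ∨ x) = max(0, 0.5) = 0.5
Checking all 9 assignments confirms none give a value below 0.50.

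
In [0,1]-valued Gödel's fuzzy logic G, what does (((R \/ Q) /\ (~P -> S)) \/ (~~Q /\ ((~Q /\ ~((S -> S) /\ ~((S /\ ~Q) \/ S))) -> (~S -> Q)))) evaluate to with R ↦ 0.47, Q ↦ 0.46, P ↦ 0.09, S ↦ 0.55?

(R \/ Q) = max(0.47, 0.46) = 0.47
~P: Gödel ¬ of 0.09 = 0 (operand ≠ 0)
(~P -> S): 0 ≤ 0.55, so result = 1
((R \/ Q) /\ (~P -> S)) = min(0.47, 1) = 0.47
~Q: Gödel ¬ of 0.46 = 0 (operand ≠ 0)
~~Q: Gödel ¬ of 0 = 1 (operand is 0)
~Q: Gödel ¬ of 0.46 = 0 (operand ≠ 0)
(S -> S): 0.55 ≤ 0.55, so result = 1
~Q: Gödel ¬ of 0.46 = 0 (operand ≠ 0)
(S /\ ~Q) = min(0.55, 0) = 0
((S /\ ~Q) \/ S) = max(0, 0.55) = 0.55
~((S /\ ~Q) \/ S): Gödel ¬ of 0.55 = 0 (operand ≠ 0)
((S -> S) /\ ~((S /\ ~Q) \/ S)) = min(1, 0) = 0
~((S -> S) /\ ~((S /\ ~Q) \/ S)): Gödel ¬ of 0 = 1 (operand is 0)
(~Q /\ ~((S -> S) /\ ~((S /\ ~Q) \/ S))) = min(0, 1) = 0
~S: Gödel ¬ of 0.55 = 0 (operand ≠ 0)
(~S -> Q): 0 ≤ 0.46, so result = 1
((~Q /\ ~((S -> S) /\ ~((S /\ ~Q) \/ S))) -> (~S -> Q)): 0 ≤ 1, so result = 1
(~~Q /\ ((~Q /\ ~((S -> S) /\ ~((S /\ ~Q) \/ S))) -> (~S -> Q))) = min(1, 1) = 1
(((R \/ Q) /\ (~P -> S)) \/ (~~Q /\ ((~Q /\ ~((S -> S) /\ ~((S /\ ~Q) \/ S))) -> (~S -> Q)))) = max(0.47, 1) = 1

1.00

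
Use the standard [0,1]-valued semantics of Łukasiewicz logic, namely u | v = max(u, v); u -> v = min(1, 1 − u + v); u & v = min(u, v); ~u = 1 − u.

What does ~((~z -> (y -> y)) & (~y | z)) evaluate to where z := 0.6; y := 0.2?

0.20

~z: Łukasiewicz ¬ gives 1 − 0.6 = 0.4
(y -> y): min(1, 1 − 0.2 + 0.2) = 1
(~z -> (y -> y)): min(1, 1 − 0.4 + 1) = 1
~y: Łukasiewicz ¬ gives 1 − 0.2 = 0.8
(~y | z) = max(0.8, 0.6) = 0.8
((~z -> (y -> y)) & (~y | z)) = min(1, 0.8) = 0.8
~((~z -> (y -> y)) & (~y | z)): Łukasiewicz ¬ gives 1 − 0.8 = 0.2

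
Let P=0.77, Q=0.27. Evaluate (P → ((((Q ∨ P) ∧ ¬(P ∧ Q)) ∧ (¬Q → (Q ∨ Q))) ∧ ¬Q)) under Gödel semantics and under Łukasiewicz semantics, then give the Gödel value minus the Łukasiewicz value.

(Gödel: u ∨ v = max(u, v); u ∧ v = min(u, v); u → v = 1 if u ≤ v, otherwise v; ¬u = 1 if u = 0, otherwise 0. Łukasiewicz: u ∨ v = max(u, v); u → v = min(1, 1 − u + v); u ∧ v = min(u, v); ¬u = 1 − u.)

Gödel evaluation:
  (Q ∨ P) = max(0.27, 0.77) = 0.77
  (P ∧ Q) = min(0.77, 0.27) = 0.27
  ¬(P ∧ Q): Gödel ¬ of 0.27 = 0 (operand ≠ 0)
  ((Q ∨ P) ∧ ¬(P ∧ Q)) = min(0.77, 0) = 0
  ¬Q: Gödel ¬ of 0.27 = 0 (operand ≠ 0)
  (Q ∨ Q) = max(0.27, 0.27) = 0.27
  (¬Q → (Q ∨ Q)): 0 ≤ 0.27, so result = 1
  (((Q ∨ P) ∧ ¬(P ∧ Q)) ∧ (¬Q → (Q ∨ Q))) = min(0, 1) = 0
  ¬Q: Gödel ¬ of 0.27 = 0 (operand ≠ 0)
  ((((Q ∨ P) ∧ ¬(P ∧ Q)) ∧ (¬Q → (Q ∨ Q))) ∧ ¬Q) = min(0, 0) = 0
  (P → ((((Q ∨ P) ∧ ¬(P ∧ Q)) ∧ (¬Q → (Q ∨ Q))) ∧ ¬Q)): 0.77 > 0, so result = 0
  Gödel value = 0
Łukasiewicz evaluation:
  (Q ∨ P) = max(0.27, 0.77) = 0.77
  (P ∧ Q) = min(0.77, 0.27) = 0.27
  ¬(P ∧ Q): Łukasiewicz ¬ gives 1 − 0.27 = 0.73
  ((Q ∨ P) ∧ ¬(P ∧ Q)) = min(0.77, 0.73) = 0.73
  ¬Q: Łukasiewicz ¬ gives 1 − 0.27 = 0.73
  (Q ∨ Q) = max(0.27, 0.27) = 0.27
  (¬Q → (Q ∨ Q)): min(1, 1 − 0.73 + 0.27) = 0.54
  (((Q ∨ P) ∧ ¬(P ∧ Q)) ∧ (¬Q → (Q ∨ Q))) = min(0.73, 0.54) = 0.54
  ¬Q: Łukasiewicz ¬ gives 1 − 0.27 = 0.73
  ((((Q ∨ P) ∧ ¬(P ∧ Q)) ∧ (¬Q → (Q ∨ Q))) ∧ ¬Q) = min(0.54, 0.73) = 0.54
  (P → ((((Q ∨ P) ∧ ¬(P ∧ Q)) ∧ (¬Q → (Q ∨ Q))) ∧ ¬Q)): min(1, 1 − 0.77 + 0.54) = 0.77
  Łukasiewicz value = 0.77
Difference: 0 − 0.77 = -0.77

-0.77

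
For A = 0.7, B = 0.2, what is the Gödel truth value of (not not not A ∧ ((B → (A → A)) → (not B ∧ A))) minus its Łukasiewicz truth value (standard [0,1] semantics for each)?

Gödel evaluation:
  not A: Gödel ¬ of 0.7 = 0 (operand ≠ 0)
  not not A: Gödel ¬ of 0 = 1 (operand is 0)
  not not not A: Gödel ¬ of 1 = 0 (operand ≠ 0)
  (A → A): 0.7 ≤ 0.7, so result = 1
  (B → (A → A)): 0.2 ≤ 1, so result = 1
  not B: Gödel ¬ of 0.2 = 0 (operand ≠ 0)
  (not B ∧ A) = min(0, 0.7) = 0
  ((B → (A → A)) → (not B ∧ A)): 1 > 0, so result = 0
  (not not not A ∧ ((B → (A → A)) → (not B ∧ A))) = min(0, 0) = 0
  Gödel value = 0
Łukasiewicz evaluation:
  not A: Łukasiewicz ¬ gives 1 − 0.7 = 0.3
  not not A: Łukasiewicz ¬ gives 1 − 0.3 = 0.7
  not not not A: Łukasiewicz ¬ gives 1 − 0.7 = 0.3
  (A → A): min(1, 1 − 0.7 + 0.7) = 1
  (B → (A → A)): min(1, 1 − 0.2 + 1) = 1
  not B: Łukasiewicz ¬ gives 1 − 0.2 = 0.8
  (not B ∧ A) = min(0.8, 0.7) = 0.7
  ((B → (A → A)) → (not B ∧ A)): min(1, 1 − 1 + 0.7) = 0.7
  (not not not A ∧ ((B → (A → A)) → (not B ∧ A))) = min(0.3, 0.7) = 0.3
  Łukasiewicz value = 0.3
Difference: 0 − 0.3 = -0.30

-0.30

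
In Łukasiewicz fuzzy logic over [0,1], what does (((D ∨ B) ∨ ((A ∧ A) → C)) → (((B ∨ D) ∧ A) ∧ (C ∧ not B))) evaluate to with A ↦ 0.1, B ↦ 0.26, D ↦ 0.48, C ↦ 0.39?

0.10

(D ∨ B) = max(0.48, 0.26) = 0.48
(A ∧ A) = min(0.1, 0.1) = 0.1
((A ∧ A) → C): min(1, 1 − 0.1 + 0.39) = 1
((D ∨ B) ∨ ((A ∧ A) → C)) = max(0.48, 1) = 1
(B ∨ D) = max(0.26, 0.48) = 0.48
((B ∨ D) ∧ A) = min(0.48, 0.1) = 0.1
not B: Łukasiewicz ¬ gives 1 − 0.26 = 0.74
(C ∧ not B) = min(0.39, 0.74) = 0.39
(((B ∨ D) ∧ A) ∧ (C ∧ not B)) = min(0.1, 0.39) = 0.1
(((D ∨ B) ∨ ((A ∧ A) → C)) → (((B ∨ D) ∧ A) ∧ (C ∧ not B))): min(1, 1 − 1 + 0.1) = 0.1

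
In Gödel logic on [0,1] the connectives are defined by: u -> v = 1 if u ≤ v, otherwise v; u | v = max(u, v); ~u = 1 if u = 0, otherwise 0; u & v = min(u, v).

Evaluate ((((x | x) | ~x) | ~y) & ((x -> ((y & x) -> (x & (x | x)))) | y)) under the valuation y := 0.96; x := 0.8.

0.80

(x | x) = max(0.8, 0.8) = 0.8
~x: Gödel ¬ of 0.8 = 0 (operand ≠ 0)
((x | x) | ~x) = max(0.8, 0) = 0.8
~y: Gödel ¬ of 0.96 = 0 (operand ≠ 0)
(((x | x) | ~x) | ~y) = max(0.8, 0) = 0.8
(y & x) = min(0.96, 0.8) = 0.8
(x | x) = max(0.8, 0.8) = 0.8
(x & (x | x)) = min(0.8, 0.8) = 0.8
((y & x) -> (x & (x | x))): 0.8 ≤ 0.8, so result = 1
(x -> ((y & x) -> (x & (x | x)))): 0.8 ≤ 1, so result = 1
((x -> ((y & x) -> (x & (x | x)))) | y) = max(1, 0.96) = 1
((((x | x) | ~x) | ~y) & ((x -> ((y & x) -> (x & (x | x)))) | y)) = min(0.8, 1) = 0.8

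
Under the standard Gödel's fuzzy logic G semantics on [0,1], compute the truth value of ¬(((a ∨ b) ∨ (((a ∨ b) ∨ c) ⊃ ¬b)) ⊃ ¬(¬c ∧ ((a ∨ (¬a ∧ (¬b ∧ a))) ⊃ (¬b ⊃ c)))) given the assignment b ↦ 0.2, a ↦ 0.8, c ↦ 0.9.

(a ∨ b) = max(0.8, 0.2) = 0.8
(a ∨ b) = max(0.8, 0.2) = 0.8
((a ∨ b) ∨ c) = max(0.8, 0.9) = 0.9
¬b: Gödel ¬ of 0.2 = 0 (operand ≠ 0)
(((a ∨ b) ∨ c) ⊃ ¬b): 0.9 > 0, so result = 0
((a ∨ b) ∨ (((a ∨ b) ∨ c) ⊃ ¬b)) = max(0.8, 0) = 0.8
¬c: Gödel ¬ of 0.9 = 0 (operand ≠ 0)
¬a: Gödel ¬ of 0.8 = 0 (operand ≠ 0)
¬b: Gödel ¬ of 0.2 = 0 (operand ≠ 0)
(¬b ∧ a) = min(0, 0.8) = 0
(¬a ∧ (¬b ∧ a)) = min(0, 0) = 0
(a ∨ (¬a ∧ (¬b ∧ a))) = max(0.8, 0) = 0.8
¬b: Gödel ¬ of 0.2 = 0 (operand ≠ 0)
(¬b ⊃ c): 0 ≤ 0.9, so result = 1
((a ∨ (¬a ∧ (¬b ∧ a))) ⊃ (¬b ⊃ c)): 0.8 ≤ 1, so result = 1
(¬c ∧ ((a ∨ (¬a ∧ (¬b ∧ a))) ⊃ (¬b ⊃ c))) = min(0, 1) = 0
¬(¬c ∧ ((a ∨ (¬a ∧ (¬b ∧ a))) ⊃ (¬b ⊃ c))): Gödel ¬ of 0 = 1 (operand is 0)
(((a ∨ b) ∨ (((a ∨ b) ∨ c) ⊃ ¬b)) ⊃ ¬(¬c ∧ ((a ∨ (¬a ∧ (¬b ∧ a))) ⊃ (¬b ⊃ c)))): 0.8 ≤ 1, so result = 1
¬(((a ∨ b) ∨ (((a ∨ b) ∨ c) ⊃ ¬b)) ⊃ ¬(¬c ∧ ((a ∨ (¬a ∧ (¬b ∧ a))) ⊃ (¬b ⊃ c)))): Gödel ¬ of 1 = 0 (operand ≠ 0)

0.00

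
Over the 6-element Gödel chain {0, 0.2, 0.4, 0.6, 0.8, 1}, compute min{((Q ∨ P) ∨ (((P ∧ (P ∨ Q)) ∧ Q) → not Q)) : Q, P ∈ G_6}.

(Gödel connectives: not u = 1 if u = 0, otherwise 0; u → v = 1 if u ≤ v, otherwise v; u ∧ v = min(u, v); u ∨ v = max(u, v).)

The minimum is attained at Q = 0.2, P = 0.2:
  (Q ∨ P) = max(0.2, 0.2) = 0.2
  (P ∨ Q) = max(0.2, 0.2) = 0.2
  (P ∧ (P ∨ Q)) = min(0.2, 0.2) = 0.2
  ((P ∧ (P ∨ Q)) ∧ Q) = min(0.2, 0.2) = 0.2
  not Q: Gödel ¬ of 0.2 = 0 (operand ≠ 0)
  (((P ∧ (P ∨ Q)) ∧ Q) → not Q): 0.2 > 0, so result = 0
  ((Q ∨ P) ∨ (((P ∧ (P ∨ Q)) ∧ Q) → not Q)) = max(0.2, 0) = 0.2
Checking all 36 assignments confirms none give a value below 0.20.

0.20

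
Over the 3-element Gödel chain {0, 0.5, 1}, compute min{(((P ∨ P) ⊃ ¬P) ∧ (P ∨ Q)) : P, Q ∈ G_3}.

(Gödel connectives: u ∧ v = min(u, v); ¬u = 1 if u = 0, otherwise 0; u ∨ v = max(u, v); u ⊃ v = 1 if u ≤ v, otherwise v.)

The minimum is attained at P = 0, Q = 0:
  (P ∨ P) = max(0, 0) = 0
  ¬P: Gödel ¬ of 0 = 1 (operand is 0)
  ((P ∨ P) ⊃ ¬P): 0 ≤ 1, so result = 1
  (P ∨ Q) = max(0, 0) = 0
  (((P ∨ P) ⊃ ¬P) ∧ (P ∨ Q)) = min(1, 0) = 0
Checking all 9 assignments confirms none give a value below 0.00.

0.00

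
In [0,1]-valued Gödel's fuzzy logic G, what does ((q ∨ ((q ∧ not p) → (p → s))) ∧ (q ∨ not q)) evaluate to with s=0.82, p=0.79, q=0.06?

not p: Gödel ¬ of 0.79 = 0 (operand ≠ 0)
(q ∧ not p) = min(0.06, 0) = 0
(p → s): 0.79 ≤ 0.82, so result = 1
((q ∧ not p) → (p → s)): 0 ≤ 1, so result = 1
(q ∨ ((q ∧ not p) → (p → s))) = max(0.06, 1) = 1
not q: Gödel ¬ of 0.06 = 0 (operand ≠ 0)
(q ∨ not q) = max(0.06, 0) = 0.06
((q ∨ ((q ∧ not p) → (p → s))) ∧ (q ∨ not q)) = min(1, 0.06) = 0.06

0.06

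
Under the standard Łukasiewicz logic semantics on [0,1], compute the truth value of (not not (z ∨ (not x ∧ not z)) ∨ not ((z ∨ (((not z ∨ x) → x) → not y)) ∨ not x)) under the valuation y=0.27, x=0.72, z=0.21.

not x: Łukasiewicz ¬ gives 1 − 0.72 = 0.28
not z: Łukasiewicz ¬ gives 1 − 0.21 = 0.79
(not x ∧ not z) = min(0.28, 0.79) = 0.28
(z ∨ (not x ∧ not z)) = max(0.21, 0.28) = 0.28
not (z ∨ (not x ∧ not z)): Łukasiewicz ¬ gives 1 − 0.28 = 0.72
not not (z ∨ (not x ∧ not z)): Łukasiewicz ¬ gives 1 − 0.72 = 0.28
not z: Łukasiewicz ¬ gives 1 − 0.21 = 0.79
(not z ∨ x) = max(0.79, 0.72) = 0.79
((not z ∨ x) → x): min(1, 1 − 0.79 + 0.72) = 0.93
not y: Łukasiewicz ¬ gives 1 − 0.27 = 0.73
(((not z ∨ x) → x) → not y): min(1, 1 − 0.93 + 0.73) = 0.8
(z ∨ (((not z ∨ x) → x) → not y)) = max(0.21, 0.8) = 0.8
not x: Łukasiewicz ¬ gives 1 − 0.72 = 0.28
((z ∨ (((not z ∨ x) → x) → not y)) ∨ not x) = max(0.8, 0.28) = 0.8
not ((z ∨ (((not z ∨ x) → x) → not y)) ∨ not x): Łukasiewicz ¬ gives 1 − 0.8 = 0.2
(not not (z ∨ (not x ∧ not z)) ∨ not ((z ∨ (((not z ∨ x) → x) → not y)) ∨ not x)) = max(0.28, 0.2) = 0.28

0.28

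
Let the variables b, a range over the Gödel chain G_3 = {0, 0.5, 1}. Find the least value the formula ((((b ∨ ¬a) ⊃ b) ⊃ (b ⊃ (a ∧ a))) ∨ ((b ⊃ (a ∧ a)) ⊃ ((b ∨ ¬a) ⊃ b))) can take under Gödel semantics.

Every assignment gives 1. For instance at b = 0, a = 0:
  ¬a: Gödel ¬ of 0 = 1 (operand is 0)
  (b ∨ ¬a) = max(0, 1) = 1
  ((b ∨ ¬a) ⊃ b): 1 > 0, so result = 0
  (a ∧ a) = min(0, 0) = 0
  (b ⊃ (a ∧ a)): 0 ≤ 0, so result = 1
  (((b ∨ ¬a) ⊃ b) ⊃ (b ⊃ (a ∧ a))): 0 ≤ 1, so result = 1
  (a ∧ a) = min(0, 0) = 0
  (b ⊃ (a ∧ a)): 0 ≤ 0, so result = 1
  ¬a: Gödel ¬ of 0 = 1 (operand is 0)
  (b ∨ ¬a) = max(0, 1) = 1
  ((b ∨ ¬a) ⊃ b): 1 > 0, so result = 0
  ((b ⊃ (a ∧ a)) ⊃ ((b ∨ ¬a) ⊃ b)): 1 > 0, so result = 0
  ((((b ∨ ¬a) ⊃ b) ⊃ (b ⊃ (a ∧ a))) ∨ ((b ⊃ (a ∧ a)) ⊃ ((b ∨ ¬a) ⊃ b))) = max(1, 0) = 1
All 9 assignments give value 1 — the formula is a G_3-tautology.

1.00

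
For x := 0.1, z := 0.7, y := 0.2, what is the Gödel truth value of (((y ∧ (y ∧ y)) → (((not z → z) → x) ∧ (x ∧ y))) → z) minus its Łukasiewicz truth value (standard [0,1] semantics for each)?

0.20

Gödel evaluation:
  (y ∧ y) = min(0.2, 0.2) = 0.2
  (y ∧ (y ∧ y)) = min(0.2, 0.2) = 0.2
  not z: Gödel ¬ of 0.7 = 0 (operand ≠ 0)
  (not z → z): 0 ≤ 0.7, so result = 1
  ((not z → z) → x): 1 > 0.1, so result = 0.1
  (x ∧ y) = min(0.1, 0.2) = 0.1
  (((not z → z) → x) ∧ (x ∧ y)) = min(0.1, 0.1) = 0.1
  ((y ∧ (y ∧ y)) → (((not z → z) → x) ∧ (x ∧ y))): 0.2 > 0.1, so result = 0.1
  (((y ∧ (y ∧ y)) → (((not z → z) → x) ∧ (x ∧ y))) → z): 0.1 ≤ 0.7, so result = 1
  Gödel value = 1
Łukasiewicz evaluation:
  (y ∧ y) = min(0.2, 0.2) = 0.2
  (y ∧ (y ∧ y)) = min(0.2, 0.2) = 0.2
  not z: Łukasiewicz ¬ gives 1 − 0.7 = 0.3
  (not z → z): min(1, 1 − 0.3 + 0.7) = 1
  ((not z → z) → x): min(1, 1 − 1 + 0.1) = 0.1
  (x ∧ y) = min(0.1, 0.2) = 0.1
  (((not z → z) → x) ∧ (x ∧ y)) = min(0.1, 0.1) = 0.1
  ((y ∧ (y ∧ y)) → (((not z → z) → x) ∧ (x ∧ y))): min(1, 1 − 0.2 + 0.1) = 0.9
  (((y ∧ (y ∧ y)) → (((not z → z) → x) ∧ (x ∧ y))) → z): min(1, 1 − 0.9 + 0.7) = 0.8
  Łukasiewicz value = 0.8
Difference: 1 − 0.8 = 0.20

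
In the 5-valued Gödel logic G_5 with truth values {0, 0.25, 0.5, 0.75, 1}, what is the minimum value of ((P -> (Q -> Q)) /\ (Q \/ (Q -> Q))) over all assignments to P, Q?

Every assignment gives 1. For instance at P = 0, Q = 0:
  (Q -> Q): 0 ≤ 0, so result = 1
  (P -> (Q -> Q)): 0 ≤ 1, so result = 1
  (Q -> Q): 0 ≤ 0, so result = 1
  (Q \/ (Q -> Q)) = max(0, 1) = 1
  ((P -> (Q -> Q)) /\ (Q \/ (Q -> Q))) = min(1, 1) = 1
All 25 assignments give value 1 — the formula is a G_5-tautology.

1.00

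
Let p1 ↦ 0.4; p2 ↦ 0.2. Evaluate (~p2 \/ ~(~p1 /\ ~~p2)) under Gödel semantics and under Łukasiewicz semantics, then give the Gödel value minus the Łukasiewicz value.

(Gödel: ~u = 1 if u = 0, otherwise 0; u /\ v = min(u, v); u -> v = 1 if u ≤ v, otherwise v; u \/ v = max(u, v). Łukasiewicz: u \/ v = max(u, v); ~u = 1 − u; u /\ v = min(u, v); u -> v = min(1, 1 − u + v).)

0.20

Gödel evaluation:
  ~p2: Gödel ¬ of 0.2 = 0 (operand ≠ 0)
  ~p1: Gödel ¬ of 0.4 = 0 (operand ≠ 0)
  ~p2: Gödel ¬ of 0.2 = 0 (operand ≠ 0)
  ~~p2: Gödel ¬ of 0 = 1 (operand is 0)
  (~p1 /\ ~~p2) = min(0, 1) = 0
  ~(~p1 /\ ~~p2): Gödel ¬ of 0 = 1 (operand is 0)
  (~p2 \/ ~(~p1 /\ ~~p2)) = max(0, 1) = 1
  Gödel value = 1
Łukasiewicz evaluation:
  ~p2: Łukasiewicz ¬ gives 1 − 0.2 = 0.8
  ~p1: Łukasiewicz ¬ gives 1 − 0.4 = 0.6
  ~p2: Łukasiewicz ¬ gives 1 − 0.2 = 0.8
  ~~p2: Łukasiewicz ¬ gives 1 − 0.8 = 0.2
  (~p1 /\ ~~p2) = min(0.6, 0.2) = 0.2
  ~(~p1 /\ ~~p2): Łukasiewicz ¬ gives 1 − 0.2 = 0.8
  (~p2 \/ ~(~p1 /\ ~~p2)) = max(0.8, 0.8) = 0.8
  Łukasiewicz value = 0.8
Difference: 1 − 0.8 = 0.20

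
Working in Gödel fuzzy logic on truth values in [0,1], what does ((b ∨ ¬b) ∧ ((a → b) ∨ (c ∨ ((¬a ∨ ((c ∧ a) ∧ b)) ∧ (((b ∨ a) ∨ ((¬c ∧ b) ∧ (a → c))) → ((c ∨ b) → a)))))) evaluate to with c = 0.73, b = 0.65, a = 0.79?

¬b: Gödel ¬ of 0.65 = 0 (operand ≠ 0)
(b ∨ ¬b) = max(0.65, 0) = 0.65
(a → b): 0.79 > 0.65, so result = 0.65
¬a: Gödel ¬ of 0.79 = 0 (operand ≠ 0)
(c ∧ a) = min(0.73, 0.79) = 0.73
((c ∧ a) ∧ b) = min(0.73, 0.65) = 0.65
(¬a ∨ ((c ∧ a) ∧ b)) = max(0, 0.65) = 0.65
(b ∨ a) = max(0.65, 0.79) = 0.79
¬c: Gödel ¬ of 0.73 = 0 (operand ≠ 0)
(¬c ∧ b) = min(0, 0.65) = 0
(a → c): 0.79 > 0.73, so result = 0.73
((¬c ∧ b) ∧ (a → c)) = min(0, 0.73) = 0
((b ∨ a) ∨ ((¬c ∧ b) ∧ (a → c))) = max(0.79, 0) = 0.79
(c ∨ b) = max(0.73, 0.65) = 0.73
((c ∨ b) → a): 0.73 ≤ 0.79, so result = 1
(((b ∨ a) ∨ ((¬c ∧ b) ∧ (a → c))) → ((c ∨ b) → a)): 0.79 ≤ 1, so result = 1
((¬a ∨ ((c ∧ a) ∧ b)) ∧ (((b ∨ a) ∨ ((¬c ∧ b) ∧ (a → c))) → ((c ∨ b) → a))) = min(0.65, 1) = 0.65
(c ∨ ((¬a ∨ ((c ∧ a) ∧ b)) ∧ (((b ∨ a) ∨ ((¬c ∧ b) ∧ (a → c))) → ((c ∨ b) → a)))) = max(0.73, 0.65) = 0.73
((a → b) ∨ (c ∨ ((¬a ∨ ((c ∧ a) ∧ b)) ∧ (((b ∨ a) ∨ ((¬c ∧ b) ∧ (a → c))) → ((c ∨ b) → a))))) = max(0.65, 0.73) = 0.73
((b ∨ ¬b) ∧ ((a → b) ∨ (c ∨ ((¬a ∨ ((c ∧ a) ∧ b)) ∧ (((b ∨ a) ∨ ((¬c ∧ b) ∧ (a → c))) → ((c ∨ b) → a)))))) = min(0.65, 0.73) = 0.65

0.65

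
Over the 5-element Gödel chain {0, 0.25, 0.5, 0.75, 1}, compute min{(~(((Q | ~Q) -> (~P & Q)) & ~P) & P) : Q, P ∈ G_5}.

The minimum is attained at Q = 0, P = 0:
  ~Q: Gödel ¬ of 0 = 1 (operand is 0)
  (Q | ~Q) = max(0, 1) = 1
  ~P: Gödel ¬ of 0 = 1 (operand is 0)
  (~P & Q) = min(1, 0) = 0
  ((Q | ~Q) -> (~P & Q)): 1 > 0, so result = 0
  ~P: Gödel ¬ of 0 = 1 (operand is 0)
  (((Q | ~Q) -> (~P & Q)) & ~P) = min(0, 1) = 0
  ~(((Q | ~Q) -> (~P & Q)) & ~P): Gödel ¬ of 0 = 1 (operand is 0)
  (~(((Q | ~Q) -> (~P & Q)) & ~P) & P) = min(1, 0) = 0
Checking all 25 assignments confirms none give a value below 0.00.

0.00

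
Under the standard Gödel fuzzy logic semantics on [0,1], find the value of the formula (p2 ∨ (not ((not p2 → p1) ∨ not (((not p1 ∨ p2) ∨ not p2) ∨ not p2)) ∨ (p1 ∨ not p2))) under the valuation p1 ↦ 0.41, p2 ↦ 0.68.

0.68

not p2: Gödel ¬ of 0.68 = 0 (operand ≠ 0)
(not p2 → p1): 0 ≤ 0.41, so result = 1
not p1: Gödel ¬ of 0.41 = 0 (operand ≠ 0)
(not p1 ∨ p2) = max(0, 0.68) = 0.68
not p2: Gödel ¬ of 0.68 = 0 (operand ≠ 0)
((not p1 ∨ p2) ∨ not p2) = max(0.68, 0) = 0.68
not p2: Gödel ¬ of 0.68 = 0 (operand ≠ 0)
(((not p1 ∨ p2) ∨ not p2) ∨ not p2) = max(0.68, 0) = 0.68
not (((not p1 ∨ p2) ∨ not p2) ∨ not p2): Gödel ¬ of 0.68 = 0 (operand ≠ 0)
((not p2 → p1) ∨ not (((not p1 ∨ p2) ∨ not p2) ∨ not p2)) = max(1, 0) = 1
not ((not p2 → p1) ∨ not (((not p1 ∨ p2) ∨ not p2) ∨ not p2)): Gödel ¬ of 1 = 0 (operand ≠ 0)
not p2: Gödel ¬ of 0.68 = 0 (operand ≠ 0)
(p1 ∨ not p2) = max(0.41, 0) = 0.41
(not ((not p2 → p1) ∨ not (((not p1 ∨ p2) ∨ not p2) ∨ not p2)) ∨ (p1 ∨ not p2)) = max(0, 0.41) = 0.41
(p2 ∨ (not ((not p2 → p1) ∨ not (((not p1 ∨ p2) ∨ not p2) ∨ not p2)) ∨ (p1 ∨ not p2))) = max(0.68, 0.41) = 0.68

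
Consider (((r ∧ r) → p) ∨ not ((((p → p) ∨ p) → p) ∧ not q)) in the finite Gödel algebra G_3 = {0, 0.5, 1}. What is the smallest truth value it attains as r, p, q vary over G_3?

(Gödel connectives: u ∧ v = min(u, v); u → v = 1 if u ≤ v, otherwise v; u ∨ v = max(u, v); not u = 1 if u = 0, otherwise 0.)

0.50

The minimum is attained at r = 1, p = 0.5, q = 0:
  (r ∧ r) = min(1, 1) = 1
  ((r ∧ r) → p): 1 > 0.5, so result = 0.5
  (p → p): 0.5 ≤ 0.5, so result = 1
  ((p → p) ∨ p) = max(1, 0.5) = 1
  (((p → p) ∨ p) → p): 1 > 0.5, so result = 0.5
  not q: Gödel ¬ of 0 = 1 (operand is 0)
  ((((p → p) ∨ p) → p) ∧ not q) = min(0.5, 1) = 0.5
  not ((((p → p) ∨ p) → p) ∧ not q): Gödel ¬ of 0.5 = 0 (operand ≠ 0)
  (((r ∧ r) → p) ∨ not ((((p → p) ∨ p) → p) ∧ not q)) = max(0.5, 0) = 0.5
Checking all 27 assignments confirms none give a value below 0.50.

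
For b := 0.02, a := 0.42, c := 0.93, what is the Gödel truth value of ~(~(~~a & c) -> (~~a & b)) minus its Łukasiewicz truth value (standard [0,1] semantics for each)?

Gödel evaluation:
  ~a: Gödel ¬ of 0.42 = 0 (operand ≠ 0)
  ~~a: Gödel ¬ of 0 = 1 (operand is 0)
  (~~a & c) = min(1, 0.93) = 0.93
  ~(~~a & c): Gödel ¬ of 0.93 = 0 (operand ≠ 0)
  ~a: Gödel ¬ of 0.42 = 0 (operand ≠ 0)
  ~~a: Gödel ¬ of 0 = 1 (operand is 0)
  (~~a & b) = min(1, 0.02) = 0.02
  (~(~~a & c) -> (~~a & b)): 0 ≤ 0.02, so result = 1
  ~(~(~~a & c) -> (~~a & b)): Gödel ¬ of 1 = 0 (operand ≠ 0)
  Gödel value = 0
Łukasiewicz evaluation:
  ~a: Łukasiewicz ¬ gives 1 − 0.42 = 0.58
  ~~a: Łukasiewicz ¬ gives 1 − 0.58 = 0.42
  (~~a & c) = min(0.42, 0.93) = 0.42
  ~(~~a & c): Łukasiewicz ¬ gives 1 − 0.42 = 0.58
  ~a: Łukasiewicz ¬ gives 1 − 0.42 = 0.58
  ~~a: Łukasiewicz ¬ gives 1 − 0.58 = 0.42
  (~~a & b) = min(0.42, 0.02) = 0.02
  (~(~~a & c) -> (~~a & b)): min(1, 1 − 0.58 + 0.02) = 0.44
  ~(~(~~a & c) -> (~~a & b)): Łukasiewicz ¬ gives 1 − 0.44 = 0.56
  Łukasiewicz value = 0.56
Difference: 0 − 0.56 = -0.56

-0.56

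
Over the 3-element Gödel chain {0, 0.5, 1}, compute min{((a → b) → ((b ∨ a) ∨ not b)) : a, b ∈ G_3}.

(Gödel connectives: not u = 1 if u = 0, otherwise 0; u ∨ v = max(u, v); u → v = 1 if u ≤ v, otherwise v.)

The minimum is attained at a = 0, b = 0.5:
  (a → b): 0 ≤ 0.5, so result = 1
  (b ∨ a) = max(0.5, 0) = 0.5
  not b: Gödel ¬ of 0.5 = 0 (operand ≠ 0)
  ((b ∨ a) ∨ not b) = max(0.5, 0) = 0.5
  ((a → b) → ((b ∨ a) ∨ not b)): 1 > 0.5, so result = 0.5
Checking all 9 assignments confirms none give a value below 0.50.

0.50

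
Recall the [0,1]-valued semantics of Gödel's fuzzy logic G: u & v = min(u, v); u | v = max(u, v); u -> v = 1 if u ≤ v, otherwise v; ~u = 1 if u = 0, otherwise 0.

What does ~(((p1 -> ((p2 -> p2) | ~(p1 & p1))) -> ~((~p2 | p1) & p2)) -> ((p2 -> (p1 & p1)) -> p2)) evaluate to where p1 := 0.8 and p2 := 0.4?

0.00

(p2 -> p2): 0.4 ≤ 0.4, so result = 1
(p1 & p1) = min(0.8, 0.8) = 0.8
~(p1 & p1): Gödel ¬ of 0.8 = 0 (operand ≠ 0)
((p2 -> p2) | ~(p1 & p1)) = max(1, 0) = 1
(p1 -> ((p2 -> p2) | ~(p1 & p1))): 0.8 ≤ 1, so result = 1
~p2: Gödel ¬ of 0.4 = 0 (operand ≠ 0)
(~p2 | p1) = max(0, 0.8) = 0.8
((~p2 | p1) & p2) = min(0.8, 0.4) = 0.4
~((~p2 | p1) & p2): Gödel ¬ of 0.4 = 0 (operand ≠ 0)
((p1 -> ((p2 -> p2) | ~(p1 & p1))) -> ~((~p2 | p1) & p2)): 1 > 0, so result = 0
(p1 & p1) = min(0.8, 0.8) = 0.8
(p2 -> (p1 & p1)): 0.4 ≤ 0.8, so result = 1
((p2 -> (p1 & p1)) -> p2): 1 > 0.4, so result = 0.4
(((p1 -> ((p2 -> p2) | ~(p1 & p1))) -> ~((~p2 | p1) & p2)) -> ((p2 -> (p1 & p1)) -> p2)): 0 ≤ 0.4, so result = 1
~(((p1 -> ((p2 -> p2) | ~(p1 & p1))) -> ~((~p2 | p1) & p2)) -> ((p2 -> (p1 & p1)) -> p2)): Gödel ¬ of 1 = 0 (operand ≠ 0)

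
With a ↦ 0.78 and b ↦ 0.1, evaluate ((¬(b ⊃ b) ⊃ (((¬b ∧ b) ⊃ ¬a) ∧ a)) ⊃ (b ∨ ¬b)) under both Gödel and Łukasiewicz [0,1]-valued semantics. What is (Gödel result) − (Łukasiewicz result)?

Gödel evaluation:
  (b ⊃ b): 0.1 ≤ 0.1, so result = 1
  ¬(b ⊃ b): Gödel ¬ of 1 = 0 (operand ≠ 0)
  ¬b: Gödel ¬ of 0.1 = 0 (operand ≠ 0)
  (¬b ∧ b) = min(0, 0.1) = 0
  ¬a: Gödel ¬ of 0.78 = 0 (operand ≠ 0)
  ((¬b ∧ b) ⊃ ¬a): 0 ≤ 0, so result = 1
  (((¬b ∧ b) ⊃ ¬a) ∧ a) = min(1, 0.78) = 0.78
  (¬(b ⊃ b) ⊃ (((¬b ∧ b) ⊃ ¬a) ∧ a)): 0 ≤ 0.78, so result = 1
  ¬b: Gödel ¬ of 0.1 = 0 (operand ≠ 0)
  (b ∨ ¬b) = max(0.1, 0) = 0.1
  ((¬(b ⊃ b) ⊃ (((¬b ∧ b) ⊃ ¬a) ∧ a)) ⊃ (b ∨ ¬b)): 1 > 0.1, so result = 0.1
  Gödel value = 0.1
Łukasiewicz evaluation:
  (b ⊃ b): min(1, 1 − 0.1 + 0.1) = 1
  ¬(b ⊃ b): Łukasiewicz ¬ gives 1 − 1 = 0
  ¬b: Łukasiewicz ¬ gives 1 − 0.1 = 0.9
  (¬b ∧ b) = min(0.9, 0.1) = 0.1
  ¬a: Łukasiewicz ¬ gives 1 − 0.78 = 0.22
  ((¬b ∧ b) ⊃ ¬a): min(1, 1 − 0.1 + 0.22) = 1
  (((¬b ∧ b) ⊃ ¬a) ∧ a) = min(1, 0.78) = 0.78
  (¬(b ⊃ b) ⊃ (((¬b ∧ b) ⊃ ¬a) ∧ a)): min(1, 1 − 0 + 0.78) = 1
  ¬b: Łukasiewicz ¬ gives 1 − 0.1 = 0.9
  (b ∨ ¬b) = max(0.1, 0.9) = 0.9
  ((¬(b ⊃ b) ⊃ (((¬b ∧ b) ⊃ ¬a) ∧ a)) ⊃ (b ∨ ¬b)): min(1, 1 − 1 + 0.9) = 0.9
  Łukasiewicz value = 0.9
Difference: 0.1 − 0.9 = -0.80

-0.80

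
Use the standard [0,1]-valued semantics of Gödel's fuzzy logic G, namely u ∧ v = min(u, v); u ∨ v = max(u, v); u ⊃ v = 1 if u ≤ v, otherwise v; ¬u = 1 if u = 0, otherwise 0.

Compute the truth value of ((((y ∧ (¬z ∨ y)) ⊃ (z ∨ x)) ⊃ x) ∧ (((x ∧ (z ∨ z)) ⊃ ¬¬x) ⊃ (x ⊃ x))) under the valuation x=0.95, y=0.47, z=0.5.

0.95

¬z: Gödel ¬ of 0.5 = 0 (operand ≠ 0)
(¬z ∨ y) = max(0, 0.47) = 0.47
(y ∧ (¬z ∨ y)) = min(0.47, 0.47) = 0.47
(z ∨ x) = max(0.5, 0.95) = 0.95
((y ∧ (¬z ∨ y)) ⊃ (z ∨ x)): 0.47 ≤ 0.95, so result = 1
(((y ∧ (¬z ∨ y)) ⊃ (z ∨ x)) ⊃ x): 1 > 0.95, so result = 0.95
(z ∨ z) = max(0.5, 0.5) = 0.5
(x ∧ (z ∨ z)) = min(0.95, 0.5) = 0.5
¬x: Gödel ¬ of 0.95 = 0 (operand ≠ 0)
¬¬x: Gödel ¬ of 0 = 1 (operand is 0)
((x ∧ (z ∨ z)) ⊃ ¬¬x): 0.5 ≤ 1, so result = 1
(x ⊃ x): 0.95 ≤ 0.95, so result = 1
(((x ∧ (z ∨ z)) ⊃ ¬¬x) ⊃ (x ⊃ x)): 1 ≤ 1, so result = 1
((((y ∧ (¬z ∨ y)) ⊃ (z ∨ x)) ⊃ x) ∧ (((x ∧ (z ∨ z)) ⊃ ¬¬x) ⊃ (x ⊃ x))) = min(0.95, 1) = 0.95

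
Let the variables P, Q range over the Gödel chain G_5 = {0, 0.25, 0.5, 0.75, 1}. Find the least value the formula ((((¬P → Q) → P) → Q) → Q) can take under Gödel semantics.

0.25

The minimum is attained at P = 0, Q = 0.25:
  ¬P: Gödel ¬ of 0 = 1 (operand is 0)
  (¬P → Q): 1 > 0.25, so result = 0.25
  ((¬P → Q) → P): 0.25 > 0, so result = 0
  (((¬P → Q) → P) → Q): 0 ≤ 0.25, so result = 1
  ((((¬P → Q) → P) → Q) → Q): 1 > 0.25, so result = 0.25
Checking all 25 assignments confirms none give a value below 0.25.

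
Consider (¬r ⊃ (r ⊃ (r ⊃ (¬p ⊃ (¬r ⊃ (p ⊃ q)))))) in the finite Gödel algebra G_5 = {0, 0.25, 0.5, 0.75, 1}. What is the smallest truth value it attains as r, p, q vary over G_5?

Every assignment gives 1. For instance at r = 0, p = 0, q = 0:
  ¬r: Gödel ¬ of 0 = 1 (operand is 0)
  ¬p: Gödel ¬ of 0 = 1 (operand is 0)
  ¬r: Gödel ¬ of 0 = 1 (operand is 0)
  (p ⊃ q): 0 ≤ 0, so result = 1
  (¬r ⊃ (p ⊃ q)): 1 ≤ 1, so result = 1
  (¬p ⊃ (¬r ⊃ (p ⊃ q))): 1 ≤ 1, so result = 1
  (r ⊃ (¬p ⊃ (¬r ⊃ (p ⊃ q)))): 0 ≤ 1, so result = 1
  (r ⊃ (r ⊃ (¬p ⊃ (¬r ⊃ (p ⊃ q))))): 0 ≤ 1, so result = 1
  (¬r ⊃ (r ⊃ (r ⊃ (¬p ⊃ (¬r ⊃ (p ⊃ q)))))): 1 ≤ 1, so result = 1
All 125 assignments give value 1 — the formula is a G_5-tautology.

1.00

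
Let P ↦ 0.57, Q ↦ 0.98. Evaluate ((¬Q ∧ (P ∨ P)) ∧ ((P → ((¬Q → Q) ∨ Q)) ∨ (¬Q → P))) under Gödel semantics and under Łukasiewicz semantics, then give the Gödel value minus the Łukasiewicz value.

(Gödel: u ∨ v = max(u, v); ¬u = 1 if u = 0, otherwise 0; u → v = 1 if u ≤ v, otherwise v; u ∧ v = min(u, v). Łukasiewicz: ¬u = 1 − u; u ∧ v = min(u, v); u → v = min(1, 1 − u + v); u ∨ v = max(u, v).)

-0.02

Gödel evaluation:
  ¬Q: Gödel ¬ of 0.98 = 0 (operand ≠ 0)
  (P ∨ P) = max(0.57, 0.57) = 0.57
  (¬Q ∧ (P ∨ P)) = min(0, 0.57) = 0
  ¬Q: Gödel ¬ of 0.98 = 0 (operand ≠ 0)
  (¬Q → Q): 0 ≤ 0.98, so result = 1
  ((¬Q → Q) ∨ Q) = max(1, 0.98) = 1
  (P → ((¬Q → Q) ∨ Q)): 0.57 ≤ 1, so result = 1
  ¬Q: Gödel ¬ of 0.98 = 0 (operand ≠ 0)
  (¬Q → P): 0 ≤ 0.57, so result = 1
  ((P → ((¬Q → Q) ∨ Q)) ∨ (¬Q → P)) = max(1, 1) = 1
  ((¬Q ∧ (P ∨ P)) ∧ ((P → ((¬Q → Q) ∨ Q)) ∨ (¬Q → P))) = min(0, 1) = 0
  Gödel value = 0
Łukasiewicz evaluation:
  ¬Q: Łukasiewicz ¬ gives 1 − 0.98 = 0.02
  (P ∨ P) = max(0.57, 0.57) = 0.57
  (¬Q ∧ (P ∨ P)) = min(0.02, 0.57) = 0.02
  ¬Q: Łukasiewicz ¬ gives 1 − 0.98 = 0.02
  (¬Q → Q): min(1, 1 − 0.02 + 0.98) = 1
  ((¬Q → Q) ∨ Q) = max(1, 0.98) = 1
  (P → ((¬Q → Q) ∨ Q)): min(1, 1 − 0.57 + 1) = 1
  ¬Q: Łukasiewicz ¬ gives 1 − 0.98 = 0.02
  (¬Q → P): min(1, 1 − 0.02 + 0.57) = 1
  ((P → ((¬Q → Q) ∨ Q)) ∨ (¬Q → P)) = max(1, 1) = 1
  ((¬Q ∧ (P ∨ P)) ∧ ((P → ((¬Q → Q) ∨ Q)) ∨ (¬Q → P))) = min(0.02, 1) = 0.02
  Łukasiewicz value = 0.02
Difference: 0 − 0.02 = -0.02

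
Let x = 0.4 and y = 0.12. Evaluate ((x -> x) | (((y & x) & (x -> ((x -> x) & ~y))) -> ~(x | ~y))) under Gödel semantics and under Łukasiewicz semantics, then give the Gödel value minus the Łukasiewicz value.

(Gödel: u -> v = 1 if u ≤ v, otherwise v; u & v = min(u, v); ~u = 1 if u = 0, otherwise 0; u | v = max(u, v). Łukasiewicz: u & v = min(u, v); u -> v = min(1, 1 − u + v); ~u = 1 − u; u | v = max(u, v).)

0.00

Gödel evaluation:
  (x -> x): 0.4 ≤ 0.4, so result = 1
  (y & x) = min(0.12, 0.4) = 0.12
  (x -> x): 0.4 ≤ 0.4, so result = 1
  ~y: Gödel ¬ of 0.12 = 0 (operand ≠ 0)
  ((x -> x) & ~y) = min(1, 0) = 0
  (x -> ((x -> x) & ~y)): 0.4 > 0, so result = 0
  ((y & x) & (x -> ((x -> x) & ~y))) = min(0.12, 0) = 0
  ~y: Gödel ¬ of 0.12 = 0 (operand ≠ 0)
  (x | ~y) = max(0.4, 0) = 0.4
  ~(x | ~y): Gödel ¬ of 0.4 = 0 (operand ≠ 0)
  (((y & x) & (x -> ((x -> x) & ~y))) -> ~(x | ~y)): 0 ≤ 0, so result = 1
  ((x -> x) | (((y & x) & (x -> ((x -> x) & ~y))) -> ~(x | ~y))) = max(1, 1) = 1
  Gödel value = 1
Łukasiewicz evaluation:
  (x -> x): min(1, 1 − 0.4 + 0.4) = 1
  (y & x) = min(0.12, 0.4) = 0.12
  (x -> x): min(1, 1 − 0.4 + 0.4) = 1
  ~y: Łukasiewicz ¬ gives 1 − 0.12 = 0.88
  ((x -> x) & ~y) = min(1, 0.88) = 0.88
  (x -> ((x -> x) & ~y)): min(1, 1 − 0.4 + 0.88) = 1
  ((y & x) & (x -> ((x -> x) & ~y))) = min(0.12, 1) = 0.12
  ~y: Łukasiewicz ¬ gives 1 − 0.12 = 0.88
  (x | ~y) = max(0.4, 0.88) = 0.88
  ~(x | ~y): Łukasiewicz ¬ gives 1 − 0.88 = 0.12
  (((y & x) & (x -> ((x -> x) & ~y))) -> ~(x | ~y)): min(1, 1 − 0.12 + 0.12) = 1
  ((x -> x) | (((y & x) & (x -> ((x -> x) & ~y))) -> ~(x | ~y))) = max(1, 1) = 1
  Łukasiewicz value = 1
Difference: 1 − 1 = 0.00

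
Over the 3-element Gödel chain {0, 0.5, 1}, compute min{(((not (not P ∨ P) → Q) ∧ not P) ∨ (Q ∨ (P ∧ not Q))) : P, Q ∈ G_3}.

The minimum is attained at P = 0.5, Q = 0:
  not P: Gödel ¬ of 0.5 = 0 (operand ≠ 0)
  (not P ∨ P) = max(0, 0.5) = 0.5
  not (not P ∨ P): Gödel ¬ of 0.5 = 0 (operand ≠ 0)
  (not (not P ∨ P) → Q): 0 ≤ 0, so result = 1
  not P: Gödel ¬ of 0.5 = 0 (operand ≠ 0)
  ((not (not P ∨ P) → Q) ∧ not P) = min(1, 0) = 0
  not Q: Gödel ¬ of 0 = 1 (operand is 0)
  (P ∧ not Q) = min(0.5, 1) = 0.5
  (Q ∨ (P ∧ not Q)) = max(0, 0.5) = 0.5
  (((not (not P ∨ P) → Q) ∧ not P) ∨ (Q ∨ (P ∧ not Q))) = max(0, 0.5) = 0.5
Checking all 9 assignments confirms none give a value below 0.50.

0.50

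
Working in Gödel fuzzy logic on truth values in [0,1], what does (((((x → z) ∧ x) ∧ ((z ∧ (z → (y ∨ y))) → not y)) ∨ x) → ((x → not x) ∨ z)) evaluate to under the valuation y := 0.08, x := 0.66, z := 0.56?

0.56

(x → z): 0.66 > 0.56, so result = 0.56
((x → z) ∧ x) = min(0.56, 0.66) = 0.56
(y ∨ y) = max(0.08, 0.08) = 0.08
(z → (y ∨ y)): 0.56 > 0.08, so result = 0.08
(z ∧ (z → (y ∨ y))) = min(0.56, 0.08) = 0.08
not y: Gödel ¬ of 0.08 = 0 (operand ≠ 0)
((z ∧ (z → (y ∨ y))) → not y): 0.08 > 0, so result = 0
(((x → z) ∧ x) ∧ ((z ∧ (z → (y ∨ y))) → not y)) = min(0.56, 0) = 0
((((x → z) ∧ x) ∧ ((z ∧ (z → (y ∨ y))) → not y)) ∨ x) = max(0, 0.66) = 0.66
not x: Gödel ¬ of 0.66 = 0 (operand ≠ 0)
(x → not x): 0.66 > 0, so result = 0
((x → not x) ∨ z) = max(0, 0.56) = 0.56
(((((x → z) ∧ x) ∧ ((z ∧ (z → (y ∨ y))) → not y)) ∨ x) → ((x → not x) ∨ z)): 0.66 > 0.56, so result = 0.56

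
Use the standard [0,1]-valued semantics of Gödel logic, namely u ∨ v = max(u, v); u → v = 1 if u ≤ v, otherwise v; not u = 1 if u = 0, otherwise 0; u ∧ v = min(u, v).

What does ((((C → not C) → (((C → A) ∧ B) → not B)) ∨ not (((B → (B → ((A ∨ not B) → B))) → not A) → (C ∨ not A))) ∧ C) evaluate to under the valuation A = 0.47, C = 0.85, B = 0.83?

not C: Gödel ¬ of 0.85 = 0 (operand ≠ 0)
(C → not C): 0.85 > 0, so result = 0
(C → A): 0.85 > 0.47, so result = 0.47
((C → A) ∧ B) = min(0.47, 0.83) = 0.47
not B: Gödel ¬ of 0.83 = 0 (operand ≠ 0)
(((C → A) ∧ B) → not B): 0.47 > 0, so result = 0
((C → not C) → (((C → A) ∧ B) → not B)): 0 ≤ 0, so result = 1
not B: Gödel ¬ of 0.83 = 0 (operand ≠ 0)
(A ∨ not B) = max(0.47, 0) = 0.47
((A ∨ not B) → B): 0.47 ≤ 0.83, so result = 1
(B → ((A ∨ not B) → B)): 0.83 ≤ 1, so result = 1
(B → (B → ((A ∨ not B) → B))): 0.83 ≤ 1, so result = 1
not A: Gödel ¬ of 0.47 = 0 (operand ≠ 0)
((B → (B → ((A ∨ not B) → B))) → not A): 1 > 0, so result = 0
not A: Gödel ¬ of 0.47 = 0 (operand ≠ 0)
(C ∨ not A) = max(0.85, 0) = 0.85
(((B → (B → ((A ∨ not B) → B))) → not A) → (C ∨ not A)): 0 ≤ 0.85, so result = 1
not (((B → (B → ((A ∨ not B) → B))) → not A) → (C ∨ not A)): Gödel ¬ of 1 = 0 (operand ≠ 0)
(((C → not C) → (((C → A) ∧ B) → not B)) ∨ not (((B → (B → ((A ∨ not B) → B))) → not A) → (C ∨ not A))) = max(1, 0) = 1
((((C → not C) → (((C → A) ∧ B) → not B)) ∨ not (((B → (B → ((A ∨ not B) → B))) → not A) → (C ∨ not A))) ∧ C) = min(1, 0.85) = 0.85

0.85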